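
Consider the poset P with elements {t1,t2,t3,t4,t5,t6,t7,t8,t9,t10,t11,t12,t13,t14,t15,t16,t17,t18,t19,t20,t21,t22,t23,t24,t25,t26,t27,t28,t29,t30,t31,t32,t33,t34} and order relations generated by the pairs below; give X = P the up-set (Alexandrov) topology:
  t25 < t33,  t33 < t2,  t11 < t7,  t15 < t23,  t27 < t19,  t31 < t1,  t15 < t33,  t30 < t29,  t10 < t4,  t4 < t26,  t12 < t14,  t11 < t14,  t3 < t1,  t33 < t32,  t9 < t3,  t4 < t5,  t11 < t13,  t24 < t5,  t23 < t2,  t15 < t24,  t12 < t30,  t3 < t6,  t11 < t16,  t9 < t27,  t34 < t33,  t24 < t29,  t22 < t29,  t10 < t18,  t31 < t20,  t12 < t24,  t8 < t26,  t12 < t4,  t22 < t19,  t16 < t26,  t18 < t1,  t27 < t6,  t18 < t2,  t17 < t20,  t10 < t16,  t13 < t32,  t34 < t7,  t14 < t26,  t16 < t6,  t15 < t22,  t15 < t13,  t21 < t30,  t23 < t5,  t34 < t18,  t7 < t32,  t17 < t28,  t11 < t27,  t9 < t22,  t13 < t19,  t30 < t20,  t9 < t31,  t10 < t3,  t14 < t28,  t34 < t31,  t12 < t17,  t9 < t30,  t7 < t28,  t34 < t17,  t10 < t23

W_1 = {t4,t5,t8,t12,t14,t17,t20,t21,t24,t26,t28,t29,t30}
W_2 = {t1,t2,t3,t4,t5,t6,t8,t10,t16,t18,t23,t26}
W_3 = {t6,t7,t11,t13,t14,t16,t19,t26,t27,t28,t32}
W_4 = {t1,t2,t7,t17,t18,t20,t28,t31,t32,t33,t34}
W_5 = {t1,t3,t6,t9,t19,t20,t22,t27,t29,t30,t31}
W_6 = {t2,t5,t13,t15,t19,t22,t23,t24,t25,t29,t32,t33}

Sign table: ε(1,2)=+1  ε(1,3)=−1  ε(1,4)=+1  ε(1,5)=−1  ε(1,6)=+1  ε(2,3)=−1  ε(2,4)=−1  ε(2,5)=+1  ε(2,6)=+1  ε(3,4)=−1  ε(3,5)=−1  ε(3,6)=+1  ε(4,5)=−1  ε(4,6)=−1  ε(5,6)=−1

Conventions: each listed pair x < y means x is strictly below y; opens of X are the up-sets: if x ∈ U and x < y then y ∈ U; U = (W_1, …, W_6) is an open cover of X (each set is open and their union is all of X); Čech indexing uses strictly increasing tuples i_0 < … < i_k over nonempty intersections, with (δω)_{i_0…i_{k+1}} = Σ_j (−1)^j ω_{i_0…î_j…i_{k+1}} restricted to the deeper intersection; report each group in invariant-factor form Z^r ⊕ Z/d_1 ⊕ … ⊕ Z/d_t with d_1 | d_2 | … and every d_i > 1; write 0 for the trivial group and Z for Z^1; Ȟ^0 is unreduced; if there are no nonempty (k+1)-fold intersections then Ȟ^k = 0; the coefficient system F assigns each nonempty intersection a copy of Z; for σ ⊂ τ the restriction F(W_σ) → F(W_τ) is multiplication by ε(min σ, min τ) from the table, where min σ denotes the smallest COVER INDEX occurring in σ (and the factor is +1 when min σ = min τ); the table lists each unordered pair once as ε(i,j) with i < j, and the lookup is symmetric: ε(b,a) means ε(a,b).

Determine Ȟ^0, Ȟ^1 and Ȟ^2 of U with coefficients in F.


nerve of the cover:
  W12={t4,t5,t8,t26} W13={t14,t26,t28} W14={t17,t20,t28} W15={t20,t29,t30} W16={t5,t24,t29} W23={t6,t16,t26} W24={t1,t2,t18} W25={t1,t3,t6} W26={t2,t5,t23} W34={t7,t28,t32} W35={t6,t19,t27} W36={t13,t19,t32} W45={t1,t20,t31} W46={t2,t32,t33} W56={t19,t22,t29}
  W123={t26} W126={t5} W134={t28} W145={t20} W156={t29} W235={t6} W245={t1} W246={t2} W346={t32} W356={t19}
C dims 6,15,10; δ0: rk 6, SNF 1^5·2; δ1: rk 9, SNF 1^9
Ȟ^0 = (6 − 6) − 0 = 0, so Ȟ^0 ≅ 0
Ȟ^1 = (15 − 9) − 6 = 0 plus torsion [2], so Ȟ^1 ≅ Z/2
Ȟ^2 = (10 − 0) − 9 = 1, so Ȟ^2 ≅ Z

Ȟ^0(U;F) ≅ 0; Ȟ^1(U;F) ≅ Z/2; Ȟ^2(U;F) ≅ Z


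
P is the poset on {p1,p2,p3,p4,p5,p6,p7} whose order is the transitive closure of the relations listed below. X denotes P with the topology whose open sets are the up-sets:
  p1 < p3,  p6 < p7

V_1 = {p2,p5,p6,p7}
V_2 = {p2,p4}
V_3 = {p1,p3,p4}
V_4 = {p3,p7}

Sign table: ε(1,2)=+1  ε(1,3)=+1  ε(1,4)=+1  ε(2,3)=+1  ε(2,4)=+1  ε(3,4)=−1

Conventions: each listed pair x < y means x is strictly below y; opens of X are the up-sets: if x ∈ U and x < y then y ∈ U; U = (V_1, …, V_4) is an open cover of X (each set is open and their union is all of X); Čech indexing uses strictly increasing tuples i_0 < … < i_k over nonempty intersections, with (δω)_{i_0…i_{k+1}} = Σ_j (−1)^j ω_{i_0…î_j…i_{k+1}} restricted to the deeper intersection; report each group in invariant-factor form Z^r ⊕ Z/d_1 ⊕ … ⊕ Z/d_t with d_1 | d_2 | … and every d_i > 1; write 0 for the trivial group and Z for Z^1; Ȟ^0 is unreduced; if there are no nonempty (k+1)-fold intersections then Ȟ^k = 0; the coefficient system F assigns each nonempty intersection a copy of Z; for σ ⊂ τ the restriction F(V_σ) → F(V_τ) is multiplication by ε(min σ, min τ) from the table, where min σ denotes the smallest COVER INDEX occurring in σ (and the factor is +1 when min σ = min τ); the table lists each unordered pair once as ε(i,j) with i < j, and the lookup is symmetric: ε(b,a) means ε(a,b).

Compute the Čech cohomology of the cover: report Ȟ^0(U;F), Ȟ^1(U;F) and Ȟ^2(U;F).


Ȟ^0(U;F) ≅ 0; Ȟ^1(U;F) ≅ Z/2; Ȟ^2(U;F) ≅ 0

nerve of the cover:
  V12={p2} V14={p7} V23={p4} V34={p3}
C dims 4,4; δ0: rk 4, SNF 1^3·2
Ȟ^0 = (4 − 4) − 0 = 0, so Ȟ^0 ≅ 0
Ȟ^1 = (4 − 0) − 4 = 0 plus torsion [2], so Ȟ^1 ≅ Z/2
Ȟ^2 = (0 − 0) − 0 = 0, so Ȟ^2 ≅ 0


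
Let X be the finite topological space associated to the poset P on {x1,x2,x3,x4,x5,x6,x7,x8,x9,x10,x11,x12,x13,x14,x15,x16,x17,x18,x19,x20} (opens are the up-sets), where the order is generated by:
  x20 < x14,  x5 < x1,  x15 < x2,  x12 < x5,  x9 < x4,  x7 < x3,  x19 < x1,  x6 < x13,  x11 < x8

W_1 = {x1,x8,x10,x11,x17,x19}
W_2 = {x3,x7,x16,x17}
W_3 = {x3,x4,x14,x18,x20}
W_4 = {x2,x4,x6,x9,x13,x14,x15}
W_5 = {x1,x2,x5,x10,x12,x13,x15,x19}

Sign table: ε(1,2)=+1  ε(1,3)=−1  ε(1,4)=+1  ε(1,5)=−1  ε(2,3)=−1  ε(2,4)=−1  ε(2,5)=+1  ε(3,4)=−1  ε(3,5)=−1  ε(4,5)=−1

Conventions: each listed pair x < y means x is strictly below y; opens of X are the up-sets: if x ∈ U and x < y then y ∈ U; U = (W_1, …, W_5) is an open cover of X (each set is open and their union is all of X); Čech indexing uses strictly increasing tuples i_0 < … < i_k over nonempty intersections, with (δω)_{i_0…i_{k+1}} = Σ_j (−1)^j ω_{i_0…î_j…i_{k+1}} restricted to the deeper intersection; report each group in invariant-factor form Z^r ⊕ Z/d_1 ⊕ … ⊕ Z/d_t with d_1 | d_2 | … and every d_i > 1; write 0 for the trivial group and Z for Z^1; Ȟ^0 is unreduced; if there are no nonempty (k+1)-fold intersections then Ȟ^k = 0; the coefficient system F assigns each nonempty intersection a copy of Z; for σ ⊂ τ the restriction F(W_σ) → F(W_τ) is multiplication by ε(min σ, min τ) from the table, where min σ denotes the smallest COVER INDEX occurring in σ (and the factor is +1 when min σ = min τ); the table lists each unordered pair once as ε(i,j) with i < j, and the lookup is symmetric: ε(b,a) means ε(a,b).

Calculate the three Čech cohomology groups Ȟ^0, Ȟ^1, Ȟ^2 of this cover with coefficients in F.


Ȟ^0 = Z,  Ȟ^1 = Z,  Ȟ^2 = 0

nonempty intersections:
  W12={x17} W15={x1,x10,x19} W23={x3} W34={x4,x14} W45={x2,x13,x15}
C dims 5,5; δ0: rk 4, SNF 1^4
Ȟ^0: (5−4)−0=1 ⇒ Z
Ȟ^1: (5−0)−4=1 ⇒ Z
Ȟ^2: (0−0)−0=0 ⇒ 0


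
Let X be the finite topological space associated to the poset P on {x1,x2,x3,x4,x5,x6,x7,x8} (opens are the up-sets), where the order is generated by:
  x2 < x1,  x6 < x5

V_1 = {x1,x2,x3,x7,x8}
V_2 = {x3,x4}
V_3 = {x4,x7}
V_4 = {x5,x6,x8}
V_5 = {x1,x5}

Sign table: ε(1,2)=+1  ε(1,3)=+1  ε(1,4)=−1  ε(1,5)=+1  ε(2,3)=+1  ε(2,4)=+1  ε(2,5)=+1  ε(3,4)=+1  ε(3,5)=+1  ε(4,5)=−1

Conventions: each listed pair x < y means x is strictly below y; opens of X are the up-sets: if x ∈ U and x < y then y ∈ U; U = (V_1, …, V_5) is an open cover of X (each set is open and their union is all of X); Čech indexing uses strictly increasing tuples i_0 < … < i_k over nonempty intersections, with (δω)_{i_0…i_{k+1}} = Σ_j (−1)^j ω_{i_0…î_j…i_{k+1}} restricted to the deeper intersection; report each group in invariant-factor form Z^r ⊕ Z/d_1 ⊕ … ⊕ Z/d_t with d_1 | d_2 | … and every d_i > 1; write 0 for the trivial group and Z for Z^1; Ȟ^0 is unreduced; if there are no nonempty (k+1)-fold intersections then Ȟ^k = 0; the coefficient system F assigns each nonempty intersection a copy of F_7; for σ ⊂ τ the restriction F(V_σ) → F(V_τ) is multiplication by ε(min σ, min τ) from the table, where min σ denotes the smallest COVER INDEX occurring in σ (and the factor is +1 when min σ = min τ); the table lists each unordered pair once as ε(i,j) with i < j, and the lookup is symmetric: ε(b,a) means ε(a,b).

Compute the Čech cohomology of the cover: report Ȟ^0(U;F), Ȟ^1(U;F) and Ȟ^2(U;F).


nonempty intersections:
  V12={x3} V13={x7} V14={x8} V15={x1} V23={x4} V45={x5}
C dims 5,6; δ0: rk_F7 4
Ȟ^0: (5−4)−0=1 ⇒ Z/7
Ȟ^1: (6−0)−4=2 ⇒ Z/7 ⊕ Z/7
Ȟ^2: (0−0)−0=0 ⇒ 0

Ȟ^0 ≅ Z/7, Ȟ^1 ≅ Z/7 ⊕ Z/7, Ȟ^2 ≅ 0


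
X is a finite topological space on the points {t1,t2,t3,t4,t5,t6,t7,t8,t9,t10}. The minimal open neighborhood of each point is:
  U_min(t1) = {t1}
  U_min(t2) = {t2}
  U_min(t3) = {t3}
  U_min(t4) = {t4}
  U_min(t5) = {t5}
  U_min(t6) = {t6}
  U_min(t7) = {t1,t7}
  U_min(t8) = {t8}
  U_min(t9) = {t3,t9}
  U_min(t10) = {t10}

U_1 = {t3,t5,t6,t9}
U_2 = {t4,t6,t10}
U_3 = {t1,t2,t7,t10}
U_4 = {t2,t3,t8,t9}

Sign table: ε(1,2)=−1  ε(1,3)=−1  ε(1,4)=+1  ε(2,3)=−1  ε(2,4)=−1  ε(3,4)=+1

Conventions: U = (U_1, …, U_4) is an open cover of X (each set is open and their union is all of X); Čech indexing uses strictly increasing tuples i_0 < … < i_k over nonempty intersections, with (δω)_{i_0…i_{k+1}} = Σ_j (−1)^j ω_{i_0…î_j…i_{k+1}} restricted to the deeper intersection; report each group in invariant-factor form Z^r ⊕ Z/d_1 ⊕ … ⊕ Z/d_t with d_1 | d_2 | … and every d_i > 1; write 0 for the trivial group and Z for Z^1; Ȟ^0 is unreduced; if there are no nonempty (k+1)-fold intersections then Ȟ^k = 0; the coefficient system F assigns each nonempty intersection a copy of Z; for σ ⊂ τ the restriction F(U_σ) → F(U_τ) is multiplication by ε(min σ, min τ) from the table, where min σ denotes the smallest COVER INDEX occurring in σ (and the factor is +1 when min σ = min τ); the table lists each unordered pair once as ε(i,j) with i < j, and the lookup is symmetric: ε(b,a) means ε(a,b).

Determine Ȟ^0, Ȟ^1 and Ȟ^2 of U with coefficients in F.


intersection data:
  U12={t6} U14={t3,t9} U23={t10} U34={t2}
C dims 4,4; δ0: rk 3, SNF 1^3
Ȟ^0 = (4 − 3) − 0 = 1, so Ȟ^0 ≅ Z
Ȟ^1 = (4 − 0) − 3 = 1, so Ȟ^1 ≅ Z
Ȟ^2 = (0 − 0) − 0 = 0, so Ȟ^2 ≅ 0

Ȟ^0(U;F) ≅ Z,  Ȟ^1(U;F) ≅ Z,  Ȟ^2(U;F) ≅ 0


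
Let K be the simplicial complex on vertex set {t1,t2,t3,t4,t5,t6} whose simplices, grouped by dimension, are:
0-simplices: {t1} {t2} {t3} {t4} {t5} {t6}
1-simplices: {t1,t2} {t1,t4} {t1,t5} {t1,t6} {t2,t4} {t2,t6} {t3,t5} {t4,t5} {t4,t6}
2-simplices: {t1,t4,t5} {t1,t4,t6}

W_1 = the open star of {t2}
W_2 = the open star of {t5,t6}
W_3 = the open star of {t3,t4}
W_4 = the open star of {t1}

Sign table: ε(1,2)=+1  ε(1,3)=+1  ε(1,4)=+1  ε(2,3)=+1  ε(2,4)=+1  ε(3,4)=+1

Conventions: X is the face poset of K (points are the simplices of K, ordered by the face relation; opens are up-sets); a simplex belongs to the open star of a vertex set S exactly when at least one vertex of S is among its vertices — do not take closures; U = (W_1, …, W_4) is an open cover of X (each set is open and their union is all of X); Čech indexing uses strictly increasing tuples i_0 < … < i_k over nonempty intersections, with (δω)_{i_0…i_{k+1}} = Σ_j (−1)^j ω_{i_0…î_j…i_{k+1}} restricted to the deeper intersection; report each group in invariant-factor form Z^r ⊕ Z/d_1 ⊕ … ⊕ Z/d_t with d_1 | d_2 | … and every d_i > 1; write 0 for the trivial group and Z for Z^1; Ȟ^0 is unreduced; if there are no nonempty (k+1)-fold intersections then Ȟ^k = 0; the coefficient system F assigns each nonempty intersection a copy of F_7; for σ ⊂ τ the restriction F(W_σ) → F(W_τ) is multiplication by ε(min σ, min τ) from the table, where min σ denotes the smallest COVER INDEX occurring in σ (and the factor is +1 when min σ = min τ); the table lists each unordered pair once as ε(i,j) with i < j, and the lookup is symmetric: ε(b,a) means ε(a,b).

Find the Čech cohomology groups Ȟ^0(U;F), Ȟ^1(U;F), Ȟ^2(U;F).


Ȟ^0(U;F) ≅ Z/7, Ȟ^1(U;F) ≅ Z/7 ⊕ Z/7, Ȟ^2(U;F) ≅ 0

nerve simplices:
  W1={{t2},{t1,t2},{t2,t4},{t2,t6}} W2={{t5},{t6},{t1,t5},{t1,t6},{t2,t6},{t3,t5},{t4,t5},{t4,t6},{t1,t4,t5},{t1,t4,t6}} W3={{t3},{t4},{t1,t4},{t2,t4},{t3,t5},{t4,t5},{t4,t6},{t1,t4,t5},{t1,t4,t6}} W4={{t1},{t1,t2},{t1,t4},{t1,t5},{t1,t6},{t1,t4,t5},{t1,t4,t6}}
  W12={{t2,t6}} W13={{t2,t4}} W14={{t1,t2}} W23={{t3,t5},{t4,t5},{t4,t6},{t1,t4,t5},{t1,t4,t6}} W24={{t1,t5},{t1,t6},{t1,t4,t5},{t1,t4,t6}} W34={{t1,t4},{t1,t4,t5},{t1,t4,t6}}
  W234={{t1,t4,t5},{t1,t4,t6}}
C dims 4,6,1; δ0: rk_F7 3; δ1: rk_F7 1
degree 0: 4−3−0 = 1 → Ȟ^0 ≅ Z/7
degree 1: 6−1−3 = 2 → Ȟ^1 ≅ Z/7 ⊕ Z/7
degree 2: 1−0−1 = 0 → Ȟ^2 ≅ 0


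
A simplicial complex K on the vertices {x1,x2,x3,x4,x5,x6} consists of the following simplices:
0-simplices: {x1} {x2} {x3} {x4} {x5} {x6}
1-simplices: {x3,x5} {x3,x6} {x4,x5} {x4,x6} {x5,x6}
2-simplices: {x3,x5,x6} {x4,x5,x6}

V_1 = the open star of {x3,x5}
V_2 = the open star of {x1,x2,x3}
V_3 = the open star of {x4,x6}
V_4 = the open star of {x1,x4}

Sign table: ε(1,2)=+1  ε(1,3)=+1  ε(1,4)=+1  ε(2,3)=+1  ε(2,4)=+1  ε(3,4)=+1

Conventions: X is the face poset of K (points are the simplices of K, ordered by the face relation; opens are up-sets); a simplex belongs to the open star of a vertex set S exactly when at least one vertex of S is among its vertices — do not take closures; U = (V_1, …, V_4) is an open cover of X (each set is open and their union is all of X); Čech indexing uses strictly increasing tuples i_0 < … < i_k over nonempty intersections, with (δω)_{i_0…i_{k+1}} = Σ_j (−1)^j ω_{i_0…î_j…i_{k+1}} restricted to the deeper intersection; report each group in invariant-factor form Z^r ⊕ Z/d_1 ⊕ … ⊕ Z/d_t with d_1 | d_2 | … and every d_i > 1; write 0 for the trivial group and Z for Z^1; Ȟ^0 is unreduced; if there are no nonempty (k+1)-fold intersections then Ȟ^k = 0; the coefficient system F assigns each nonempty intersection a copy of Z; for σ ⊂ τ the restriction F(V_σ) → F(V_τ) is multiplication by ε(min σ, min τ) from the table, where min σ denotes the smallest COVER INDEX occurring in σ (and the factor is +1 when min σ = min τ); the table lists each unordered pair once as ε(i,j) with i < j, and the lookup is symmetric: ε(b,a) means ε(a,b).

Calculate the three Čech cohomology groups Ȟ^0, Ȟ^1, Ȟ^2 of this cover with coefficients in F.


nerve of the cover:
  V1={{x3},{x5},{x3,x5},{x3,x6},{x4,x5},{x5,x6},{x3,x5,x6},{x4,x5,x6}} V2={{x1},{x2},{x3},{x3,x5},{x3,x6},{x3,x5,x6}} V3={{x4},{x6},{x3,x6},{x4,x5},{x4,x6},{x5,x6},{x3,x5,x6},{x4,x5,x6}} V4={{x1},{x4},{x4,x5},{x4,x6},{x4,x5,x6}}
  V12={{x3},{x3,x5},{x3,x6},{x3,x5,x6}} V13={{x3,x6},{x4,x5},{x5,x6},{x3,x5,x6},{x4,x5,x6}} V14={{x4,x5},{x4,x5,x6}} V23={{x3,x6},{x3,x5,x6}} V24={{x1}} V34={{x4},{x4,x5},{x4,x6},{x4,x5,x6}}
  V123={{x3,x6},{x3,x5,x6}} V134={{x4,x5},{x4,x5,x6}}
C dims 4,6,2; δ0: rk 3, SNF 1^3; δ1: rk 2, SNF 1^2
Ȟ^0 = (4 − 3) − 0 = 1, so Ȟ^0 ≅ Z
Ȟ^1 = (6 − 2) − 3 = 1, so Ȟ^1 ≅ Z
Ȟ^2 = (2 − 0) − 2 = 0, so Ȟ^2 ≅ 0

Ȟ^0 = Z, Ȟ^1 = Z and Ȟ^2 = 0


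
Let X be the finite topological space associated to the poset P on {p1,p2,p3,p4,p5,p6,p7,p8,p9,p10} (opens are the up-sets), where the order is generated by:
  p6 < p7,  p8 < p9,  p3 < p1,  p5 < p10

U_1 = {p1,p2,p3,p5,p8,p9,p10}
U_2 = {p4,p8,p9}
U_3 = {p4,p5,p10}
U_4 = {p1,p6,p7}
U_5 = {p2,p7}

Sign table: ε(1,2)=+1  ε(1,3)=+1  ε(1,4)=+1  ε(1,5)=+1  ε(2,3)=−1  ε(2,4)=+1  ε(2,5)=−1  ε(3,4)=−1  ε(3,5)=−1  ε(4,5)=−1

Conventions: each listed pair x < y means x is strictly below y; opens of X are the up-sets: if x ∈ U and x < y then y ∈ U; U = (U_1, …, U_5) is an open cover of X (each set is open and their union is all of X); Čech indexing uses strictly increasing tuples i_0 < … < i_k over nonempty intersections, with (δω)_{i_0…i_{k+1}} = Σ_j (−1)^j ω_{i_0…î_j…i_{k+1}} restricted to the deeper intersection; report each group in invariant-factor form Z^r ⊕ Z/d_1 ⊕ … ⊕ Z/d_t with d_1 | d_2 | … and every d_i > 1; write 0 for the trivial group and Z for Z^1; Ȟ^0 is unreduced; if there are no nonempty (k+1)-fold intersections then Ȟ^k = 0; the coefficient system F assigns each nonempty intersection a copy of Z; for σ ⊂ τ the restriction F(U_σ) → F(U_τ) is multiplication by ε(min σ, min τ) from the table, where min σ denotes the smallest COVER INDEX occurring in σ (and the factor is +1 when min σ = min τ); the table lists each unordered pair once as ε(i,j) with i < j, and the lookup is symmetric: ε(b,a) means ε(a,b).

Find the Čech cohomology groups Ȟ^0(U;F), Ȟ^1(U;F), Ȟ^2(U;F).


Ȟ^0 = 0, Ȟ^1 = Z ⊕ Z/2 and Ȟ^2 = 0

nerve simplices:
  U12={p8,p9} U13={p5,p10} U14={p1} U15={p2} U23={p4} U45={p7}
C dims 5,6; δ0: rk 5, SNF 1^4·2
degree 0: 5−5−0 = 0 → Ȟ^0 ≅ 0
degree 1: 6−0−5 = 1 plus torsion [2] → Ȟ^1 ≅ Z ⊕ Z/2
degree 2: 0−0−0 = 0 → Ȟ^2 ≅ 0


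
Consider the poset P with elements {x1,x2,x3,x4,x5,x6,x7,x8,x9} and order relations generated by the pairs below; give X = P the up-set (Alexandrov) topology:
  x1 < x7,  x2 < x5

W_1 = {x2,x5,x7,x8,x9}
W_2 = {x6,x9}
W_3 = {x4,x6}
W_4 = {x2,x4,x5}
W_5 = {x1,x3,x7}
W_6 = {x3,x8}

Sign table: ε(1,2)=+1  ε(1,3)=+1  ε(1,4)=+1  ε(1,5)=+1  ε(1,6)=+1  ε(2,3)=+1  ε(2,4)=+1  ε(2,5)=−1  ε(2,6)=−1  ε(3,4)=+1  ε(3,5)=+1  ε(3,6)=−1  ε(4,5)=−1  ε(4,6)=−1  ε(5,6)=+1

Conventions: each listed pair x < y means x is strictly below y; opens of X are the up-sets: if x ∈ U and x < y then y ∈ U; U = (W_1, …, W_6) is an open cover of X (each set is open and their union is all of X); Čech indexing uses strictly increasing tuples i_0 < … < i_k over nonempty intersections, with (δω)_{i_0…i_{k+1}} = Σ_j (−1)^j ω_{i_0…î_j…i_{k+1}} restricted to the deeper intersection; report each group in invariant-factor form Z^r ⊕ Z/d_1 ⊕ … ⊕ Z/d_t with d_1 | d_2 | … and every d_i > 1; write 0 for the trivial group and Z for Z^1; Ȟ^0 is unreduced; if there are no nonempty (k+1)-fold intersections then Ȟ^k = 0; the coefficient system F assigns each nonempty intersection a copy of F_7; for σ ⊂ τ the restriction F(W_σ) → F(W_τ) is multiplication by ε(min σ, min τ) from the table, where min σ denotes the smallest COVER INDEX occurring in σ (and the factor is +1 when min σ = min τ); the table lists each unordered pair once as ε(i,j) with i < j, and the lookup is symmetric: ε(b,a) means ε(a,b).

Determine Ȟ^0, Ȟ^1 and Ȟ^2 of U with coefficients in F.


Ȟ^0 ≅ Z/7, Ȟ^1 ≅ Z/7 ⊕ Z/7 and Ȟ^2 ≅ 0

nonempty intersections:
  W12={x9} W14={x2,x5} W15={x7} W16={x8} W23={x6} W34={x4} W56={x3}
C dims 6,7; δ0: rk_F7 5
Ȟ^0: (6−5)−0=1 ⇒ Z/7
Ȟ^1: (7−0)−5=2 ⇒ Z/7 ⊕ Z/7
Ȟ^2: (0−0)−0=0 ⇒ 0


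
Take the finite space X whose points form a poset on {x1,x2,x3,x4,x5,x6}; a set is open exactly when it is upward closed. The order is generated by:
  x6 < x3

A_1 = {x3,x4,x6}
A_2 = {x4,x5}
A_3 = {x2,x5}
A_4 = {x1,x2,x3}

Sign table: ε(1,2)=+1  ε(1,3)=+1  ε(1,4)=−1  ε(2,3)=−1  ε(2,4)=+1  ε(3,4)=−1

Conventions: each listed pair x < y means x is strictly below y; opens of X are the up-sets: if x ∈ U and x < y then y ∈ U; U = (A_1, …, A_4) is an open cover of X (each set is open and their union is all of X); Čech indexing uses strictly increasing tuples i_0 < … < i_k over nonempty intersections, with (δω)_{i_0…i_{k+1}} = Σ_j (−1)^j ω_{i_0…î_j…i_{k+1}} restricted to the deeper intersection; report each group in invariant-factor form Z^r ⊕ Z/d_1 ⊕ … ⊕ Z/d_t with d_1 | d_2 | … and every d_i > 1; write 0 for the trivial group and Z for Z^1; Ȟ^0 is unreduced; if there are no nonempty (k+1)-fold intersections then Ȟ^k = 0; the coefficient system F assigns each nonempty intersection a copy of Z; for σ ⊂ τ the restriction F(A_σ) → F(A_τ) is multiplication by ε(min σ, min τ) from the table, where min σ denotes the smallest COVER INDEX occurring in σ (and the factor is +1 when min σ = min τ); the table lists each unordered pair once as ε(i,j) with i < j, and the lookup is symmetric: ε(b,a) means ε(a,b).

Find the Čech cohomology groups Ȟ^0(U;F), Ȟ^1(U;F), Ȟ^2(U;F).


intersection data:
  A12={x4} A14={x3} A23={x5} A34={x2}
C dims 4,4; δ0: rk 4, SNF 1^3·2
Ȟ^0 = (4 − 4) − 0 = 0, so Ȟ^0 ≅ 0
Ȟ^1 = (4 − 0) − 4 = 0 plus torsion [2], so Ȟ^1 ≅ Z/2
Ȟ^2 = (0 − 0) − 0 = 0, so Ȟ^2 ≅ 0

Ȟ^0 ≅ 0,  Ȟ^1 ≅ Z/2,  Ȟ^2 ≅ 0


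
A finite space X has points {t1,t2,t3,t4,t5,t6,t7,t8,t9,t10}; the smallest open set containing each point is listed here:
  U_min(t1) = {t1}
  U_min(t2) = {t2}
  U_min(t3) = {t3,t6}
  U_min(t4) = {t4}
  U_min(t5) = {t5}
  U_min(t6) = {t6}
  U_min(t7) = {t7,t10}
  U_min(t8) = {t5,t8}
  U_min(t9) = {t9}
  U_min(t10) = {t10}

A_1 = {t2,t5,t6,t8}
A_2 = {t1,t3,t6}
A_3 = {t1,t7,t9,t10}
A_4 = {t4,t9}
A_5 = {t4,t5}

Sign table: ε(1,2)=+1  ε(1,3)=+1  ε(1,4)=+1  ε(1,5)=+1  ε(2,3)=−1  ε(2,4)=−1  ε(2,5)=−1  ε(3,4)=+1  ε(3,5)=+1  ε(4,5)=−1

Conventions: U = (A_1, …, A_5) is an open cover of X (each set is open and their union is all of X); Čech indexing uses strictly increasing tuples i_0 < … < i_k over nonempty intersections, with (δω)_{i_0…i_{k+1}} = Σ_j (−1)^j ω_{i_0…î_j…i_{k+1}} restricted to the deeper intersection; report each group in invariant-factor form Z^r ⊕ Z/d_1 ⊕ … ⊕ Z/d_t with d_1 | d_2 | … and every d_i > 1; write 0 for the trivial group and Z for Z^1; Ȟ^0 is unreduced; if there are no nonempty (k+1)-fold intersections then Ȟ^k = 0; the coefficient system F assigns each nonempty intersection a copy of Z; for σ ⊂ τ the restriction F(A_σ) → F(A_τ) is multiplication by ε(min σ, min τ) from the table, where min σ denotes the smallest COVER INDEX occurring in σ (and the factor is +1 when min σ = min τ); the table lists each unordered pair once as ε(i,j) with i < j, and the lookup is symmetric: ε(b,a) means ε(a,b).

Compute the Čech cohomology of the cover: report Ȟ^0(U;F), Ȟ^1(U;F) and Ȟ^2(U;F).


nerve of the cover:
  A12={t6} A15={t5} A23={t1} A34={t9} A45={t4}
C dims 5,5; δ0: rk 4, SNF 1^4
Ȟ^0 = (5 − 4) − 0 = 1, so Ȟ^0 ≅ Z
Ȟ^1 = (5 − 0) − 4 = 1, so Ȟ^1 ≅ Z
Ȟ^2 = (0 − 0) − 0 = 0, so Ȟ^2 ≅ 0

Ȟ^0(U;F) ≅ Z, Ȟ^1(U;F) ≅ Z, Ȟ^2(U;F) ≅ 0


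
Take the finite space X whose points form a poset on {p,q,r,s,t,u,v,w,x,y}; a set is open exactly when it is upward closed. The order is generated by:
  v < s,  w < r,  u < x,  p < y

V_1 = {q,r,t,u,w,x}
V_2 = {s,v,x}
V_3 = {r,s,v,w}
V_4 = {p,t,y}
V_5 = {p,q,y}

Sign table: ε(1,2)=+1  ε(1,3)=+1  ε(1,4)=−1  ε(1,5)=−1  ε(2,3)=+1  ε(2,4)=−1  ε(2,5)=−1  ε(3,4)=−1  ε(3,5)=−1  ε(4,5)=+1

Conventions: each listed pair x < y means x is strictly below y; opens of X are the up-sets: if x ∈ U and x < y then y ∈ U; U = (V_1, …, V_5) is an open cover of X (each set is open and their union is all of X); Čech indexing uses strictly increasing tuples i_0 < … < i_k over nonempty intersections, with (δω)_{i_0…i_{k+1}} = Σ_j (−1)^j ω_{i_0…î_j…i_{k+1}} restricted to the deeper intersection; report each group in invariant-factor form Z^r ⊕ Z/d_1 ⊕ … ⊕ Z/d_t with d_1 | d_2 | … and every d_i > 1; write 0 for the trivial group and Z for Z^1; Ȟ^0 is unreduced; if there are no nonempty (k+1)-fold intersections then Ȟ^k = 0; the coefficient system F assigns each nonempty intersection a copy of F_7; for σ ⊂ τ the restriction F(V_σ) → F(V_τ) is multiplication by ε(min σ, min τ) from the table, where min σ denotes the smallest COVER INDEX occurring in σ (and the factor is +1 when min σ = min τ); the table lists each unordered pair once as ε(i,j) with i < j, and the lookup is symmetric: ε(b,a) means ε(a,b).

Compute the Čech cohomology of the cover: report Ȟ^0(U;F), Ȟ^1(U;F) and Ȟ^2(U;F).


intersection data:
  V12={x} V13={r,w} V14={t} V15={q} V23={s,v} V45={p,y}
C dims 5,6; δ0: rk_F7 4
Ȟ^0 = (5 − 4) − 0 = 1, so Ȟ^0 ≅ Z/7
Ȟ^1 = (6 − 0) − 4 = 2, so Ȟ^1 ≅ Z/7 ⊕ Z/7
Ȟ^2 = (0 − 0) − 0 = 0, so Ȟ^2 ≅ 0

Ȟ^0 ≅ Z/7; Ȟ^1 ≅ Z/7 ⊕ Z/7; Ȟ^2 ≅ 0


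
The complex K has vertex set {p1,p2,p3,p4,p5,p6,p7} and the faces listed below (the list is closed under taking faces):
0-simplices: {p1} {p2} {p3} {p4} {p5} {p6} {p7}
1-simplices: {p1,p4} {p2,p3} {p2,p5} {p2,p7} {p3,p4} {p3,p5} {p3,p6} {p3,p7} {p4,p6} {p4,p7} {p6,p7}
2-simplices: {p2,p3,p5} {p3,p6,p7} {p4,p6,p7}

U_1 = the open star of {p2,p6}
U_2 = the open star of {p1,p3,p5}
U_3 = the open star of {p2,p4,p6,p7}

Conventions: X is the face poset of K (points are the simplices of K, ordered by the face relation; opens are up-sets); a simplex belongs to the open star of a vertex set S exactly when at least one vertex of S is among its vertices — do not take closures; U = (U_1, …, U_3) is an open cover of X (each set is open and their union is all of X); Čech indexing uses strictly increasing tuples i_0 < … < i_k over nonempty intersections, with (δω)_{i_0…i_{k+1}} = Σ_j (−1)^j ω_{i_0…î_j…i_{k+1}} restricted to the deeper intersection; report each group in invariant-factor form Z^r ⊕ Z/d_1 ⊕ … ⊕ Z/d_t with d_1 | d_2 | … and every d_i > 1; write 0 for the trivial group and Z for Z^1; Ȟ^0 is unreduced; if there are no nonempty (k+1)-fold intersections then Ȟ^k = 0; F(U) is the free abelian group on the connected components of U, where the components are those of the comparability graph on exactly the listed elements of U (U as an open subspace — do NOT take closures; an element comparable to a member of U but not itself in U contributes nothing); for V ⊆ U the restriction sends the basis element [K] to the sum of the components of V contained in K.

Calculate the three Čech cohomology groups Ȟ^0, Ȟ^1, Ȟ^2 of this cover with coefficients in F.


nerve of the cover:
  U1={{p2},{p6},{p2,p3},{p2,p5},{p2,p7},{p3,p6},{p4,p6},{p6,p7},{p2,p3,p5},{p3,p6,p7},{p4,p6,p7}} U2={{p1},{p3},{p5},{p1,p4},{p2,p3},{p2,p5},{p3,p4},{p3,p5},{p3,p6},{p3,p7},{p2,p3,p5},{p3,p6,p7}} U3={{p2},{p4},{p6},{p7},{p1,p4},{p2,p3},{p2,p5},{p2,p7},{p3,p4},{p3,p6},{p3,p7},{p4,p6},{p4,p7},{p6,p7},{p2,p3,p5},{p3,p6,p7},{p4,p6,p7}}
  U12={{p2,p3},{p2,p5},{p3,p6},{p2,p3,p5},{p3,p6,p7}} U13={{p2},{p6},{p2,p3},{p2,p5},{p2,p7},{p3,p6},{p4,p6},{p6,p7},{p2,p3,p5},{p3,p6,p7},{p4,p6,p7}} U23={{p1,p4},{p2,p3},{p2,p5},{p3,p4},{p3,p6},{p3,p7},{p2,p3,p5},{p3,p6,p7}}
  U123={{p2,p3},{p2,p5},{p3,p6},{p2,p3,p5},{p3,p6,p7}}
components per intersection:
  U1: {{p2},{p2,p3},{p2,p5},{p2,p7},{p2,p3,p5}} {{p6},{p3,p6},{p4,p6},{p6,p7},{p3,p6,p7},{p4,p6,p7}}
  U2: {{p1},{p1,p4}} {{p3},{p5},{p2,p3},{p2,p5},{p3,p4},{p3,p5},{p3,p6},{p3,p7},{p2,p3,p5},{p3,p6,p7}}
  U3: {{p2},{p4},{p6},{p7},{p1,p4},{p2,p3},{p2,p5},{p2,p7},{p3,p4},{p3,p6},{p3,p7},{p4,p6},{p4,p7},{p6,p7},{p2,p3,p5},{p3,p6,p7},{p4,p6,p7}}
  U12: {{p2,p3},{p2,p5},{p2,p3,p5}} {{p3,p6},{p3,p6,p7}}
  U13: {{p2},{p2,p3},{p2,p5},{p2,p7},{p2,p3,p5}} {{p6},{p3,p6},{p4,p6},{p6,p7},{p3,p6,p7},{p4,p6,p7}}
  U23: {{p1,p4}} {{p2,p3},{p2,p5},{p2,p3,p5}} {{p3,p4}} {{p3,p6},{p3,p7},{p3,p6,p7}}
  U123: {{p2,p3},{p2,p5},{p2,p3,p5}} {{p3,p6},{p3,p6,p7}}
C dims 5,8,2; δ0: rk 4, SNF 1^4; δ1: rk 2, SNF 1^2
Ȟ^0 = (5 − 4) − 0 = 1, so Ȟ^0 ≅ Z
Ȟ^1 = (8 − 2) − 4 = 2, so Ȟ^1 ≅ Z^2
Ȟ^2 = (2 − 0) − 2 = 0, so Ȟ^2 ≅ 0

Ȟ^0 ≅ Z, Ȟ^1 ≅ Z^2 and Ȟ^2 ≅ 0


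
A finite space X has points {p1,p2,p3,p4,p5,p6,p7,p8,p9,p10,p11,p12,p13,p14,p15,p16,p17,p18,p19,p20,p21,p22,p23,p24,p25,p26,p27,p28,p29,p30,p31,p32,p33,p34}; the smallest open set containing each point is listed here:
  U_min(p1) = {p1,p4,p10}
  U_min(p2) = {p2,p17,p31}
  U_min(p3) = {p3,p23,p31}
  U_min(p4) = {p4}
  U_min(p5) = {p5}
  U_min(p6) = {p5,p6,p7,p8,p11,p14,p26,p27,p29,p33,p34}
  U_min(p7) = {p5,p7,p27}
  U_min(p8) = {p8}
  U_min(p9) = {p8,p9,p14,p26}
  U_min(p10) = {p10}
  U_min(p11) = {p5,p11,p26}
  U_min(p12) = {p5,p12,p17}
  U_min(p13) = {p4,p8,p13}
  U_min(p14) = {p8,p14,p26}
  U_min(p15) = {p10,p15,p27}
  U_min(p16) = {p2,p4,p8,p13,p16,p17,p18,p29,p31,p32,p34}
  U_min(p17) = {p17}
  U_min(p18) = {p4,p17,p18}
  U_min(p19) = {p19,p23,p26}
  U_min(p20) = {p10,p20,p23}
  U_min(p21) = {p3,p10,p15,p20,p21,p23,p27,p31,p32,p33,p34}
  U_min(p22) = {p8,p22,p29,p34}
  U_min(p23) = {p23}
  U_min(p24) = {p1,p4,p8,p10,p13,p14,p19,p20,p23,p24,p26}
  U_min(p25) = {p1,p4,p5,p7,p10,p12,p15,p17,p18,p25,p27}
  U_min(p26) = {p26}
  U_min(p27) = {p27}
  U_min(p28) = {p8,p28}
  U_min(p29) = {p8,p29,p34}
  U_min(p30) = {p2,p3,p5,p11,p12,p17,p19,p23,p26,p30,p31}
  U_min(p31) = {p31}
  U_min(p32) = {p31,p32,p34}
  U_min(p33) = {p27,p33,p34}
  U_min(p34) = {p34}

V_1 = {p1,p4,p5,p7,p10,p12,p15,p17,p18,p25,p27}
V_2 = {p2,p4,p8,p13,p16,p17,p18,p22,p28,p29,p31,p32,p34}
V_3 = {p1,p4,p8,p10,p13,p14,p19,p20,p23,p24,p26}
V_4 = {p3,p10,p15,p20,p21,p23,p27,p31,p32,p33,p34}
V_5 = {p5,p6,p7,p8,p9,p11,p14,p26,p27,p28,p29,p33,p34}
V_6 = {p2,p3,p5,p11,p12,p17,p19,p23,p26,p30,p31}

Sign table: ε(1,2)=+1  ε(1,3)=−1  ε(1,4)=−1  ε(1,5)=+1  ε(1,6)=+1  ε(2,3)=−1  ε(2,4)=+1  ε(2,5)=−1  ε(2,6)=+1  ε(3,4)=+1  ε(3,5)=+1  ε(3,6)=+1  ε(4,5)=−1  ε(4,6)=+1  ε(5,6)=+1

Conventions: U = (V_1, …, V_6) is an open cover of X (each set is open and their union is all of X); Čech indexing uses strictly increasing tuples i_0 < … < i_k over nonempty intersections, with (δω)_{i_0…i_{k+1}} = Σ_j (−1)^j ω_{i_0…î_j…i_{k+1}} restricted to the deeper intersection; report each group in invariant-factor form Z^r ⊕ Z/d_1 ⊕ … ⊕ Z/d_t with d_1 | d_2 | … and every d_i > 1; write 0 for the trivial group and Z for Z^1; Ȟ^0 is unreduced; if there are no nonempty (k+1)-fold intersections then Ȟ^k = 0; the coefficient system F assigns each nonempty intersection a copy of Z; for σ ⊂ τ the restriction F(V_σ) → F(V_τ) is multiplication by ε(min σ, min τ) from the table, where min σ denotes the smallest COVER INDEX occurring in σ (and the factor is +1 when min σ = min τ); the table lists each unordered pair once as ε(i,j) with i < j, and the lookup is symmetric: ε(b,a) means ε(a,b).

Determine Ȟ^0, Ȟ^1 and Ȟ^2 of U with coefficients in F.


Ȟ^0(U;F) ≅ 0; Ȟ^1(U;F) ≅ Z/2; Ȟ^2(U;F) ≅ Z

cover nerve:
  V12={p4,p17,p18} V13={p1,p4,p10} V14={p10,p15,p27} V15={p5,p7,p27} V16={p5,p12,p17} V23={p4,p8,p13} V24={p31,p32,p34} V25={p8,p28,p29,p34} V26={p2,p17,p31} V34={p10,p20,p23} V35={p8,p14,p26} V36={p19,p23,p26} V45={p27,p33,p34} V46={p3,p23,p31} V56={p5,p11,p26}
  V123={p4} V126={p17} V134={p10} V145={p27} V156={p5} V235={p8} V245={p34} V246={p31} V346={p23} V356={p26}
C dims 6,15,10; δ0: rk 6, SNF 1^5·2; δ1: rk 9, SNF 1^9
Ȟ^0: (6−6)−0=0 ⇒ 0
Ȟ^1: (15−9)−6=0 plus torsion [2] ⇒ Z/2
Ȟ^2: (10−0)−9=1 ⇒ Z


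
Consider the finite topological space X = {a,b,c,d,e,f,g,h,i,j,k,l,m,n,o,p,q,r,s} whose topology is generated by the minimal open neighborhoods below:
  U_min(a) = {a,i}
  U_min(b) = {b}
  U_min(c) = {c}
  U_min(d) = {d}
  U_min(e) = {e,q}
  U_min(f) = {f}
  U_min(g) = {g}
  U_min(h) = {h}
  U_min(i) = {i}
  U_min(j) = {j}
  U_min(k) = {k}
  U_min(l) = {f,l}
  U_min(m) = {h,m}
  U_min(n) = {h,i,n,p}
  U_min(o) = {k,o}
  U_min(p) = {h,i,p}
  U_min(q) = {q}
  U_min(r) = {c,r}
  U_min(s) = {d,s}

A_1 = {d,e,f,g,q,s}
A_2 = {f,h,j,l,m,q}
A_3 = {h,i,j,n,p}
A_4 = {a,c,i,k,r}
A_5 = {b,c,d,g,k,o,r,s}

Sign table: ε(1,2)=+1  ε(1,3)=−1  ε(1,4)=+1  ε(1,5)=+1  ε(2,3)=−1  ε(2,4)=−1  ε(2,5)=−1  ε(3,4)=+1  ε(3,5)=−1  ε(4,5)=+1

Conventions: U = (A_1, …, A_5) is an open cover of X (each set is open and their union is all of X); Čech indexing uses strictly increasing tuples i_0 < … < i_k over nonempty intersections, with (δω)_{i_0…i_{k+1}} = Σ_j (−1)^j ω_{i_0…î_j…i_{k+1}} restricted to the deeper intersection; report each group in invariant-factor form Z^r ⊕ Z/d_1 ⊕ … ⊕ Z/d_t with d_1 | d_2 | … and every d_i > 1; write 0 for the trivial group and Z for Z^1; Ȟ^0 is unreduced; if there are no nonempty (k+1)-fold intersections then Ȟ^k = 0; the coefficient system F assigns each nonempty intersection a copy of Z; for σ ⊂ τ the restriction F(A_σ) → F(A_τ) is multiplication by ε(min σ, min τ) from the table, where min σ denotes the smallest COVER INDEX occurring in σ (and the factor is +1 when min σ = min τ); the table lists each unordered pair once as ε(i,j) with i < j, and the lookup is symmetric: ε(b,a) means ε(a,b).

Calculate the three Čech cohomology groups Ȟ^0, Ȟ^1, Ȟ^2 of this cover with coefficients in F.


nonempty intersections:
  A12={f,q} A15={d,g,s} A23={h,j} A34={i} A45={c,k,r}
C dims 5,5; δ0: rk 5, SNF 1^4·2
Ȟ^0: (5−5)−0=0 ⇒ 0
Ȟ^1: (5−0)−5=0 plus torsion [2] ⇒ Z/2
Ȟ^2: (0−0)−0=0 ⇒ 0

Ȟ^0 ≅ 0; Ȟ^1 ≅ Z/2; Ȟ^2 ≅ 0


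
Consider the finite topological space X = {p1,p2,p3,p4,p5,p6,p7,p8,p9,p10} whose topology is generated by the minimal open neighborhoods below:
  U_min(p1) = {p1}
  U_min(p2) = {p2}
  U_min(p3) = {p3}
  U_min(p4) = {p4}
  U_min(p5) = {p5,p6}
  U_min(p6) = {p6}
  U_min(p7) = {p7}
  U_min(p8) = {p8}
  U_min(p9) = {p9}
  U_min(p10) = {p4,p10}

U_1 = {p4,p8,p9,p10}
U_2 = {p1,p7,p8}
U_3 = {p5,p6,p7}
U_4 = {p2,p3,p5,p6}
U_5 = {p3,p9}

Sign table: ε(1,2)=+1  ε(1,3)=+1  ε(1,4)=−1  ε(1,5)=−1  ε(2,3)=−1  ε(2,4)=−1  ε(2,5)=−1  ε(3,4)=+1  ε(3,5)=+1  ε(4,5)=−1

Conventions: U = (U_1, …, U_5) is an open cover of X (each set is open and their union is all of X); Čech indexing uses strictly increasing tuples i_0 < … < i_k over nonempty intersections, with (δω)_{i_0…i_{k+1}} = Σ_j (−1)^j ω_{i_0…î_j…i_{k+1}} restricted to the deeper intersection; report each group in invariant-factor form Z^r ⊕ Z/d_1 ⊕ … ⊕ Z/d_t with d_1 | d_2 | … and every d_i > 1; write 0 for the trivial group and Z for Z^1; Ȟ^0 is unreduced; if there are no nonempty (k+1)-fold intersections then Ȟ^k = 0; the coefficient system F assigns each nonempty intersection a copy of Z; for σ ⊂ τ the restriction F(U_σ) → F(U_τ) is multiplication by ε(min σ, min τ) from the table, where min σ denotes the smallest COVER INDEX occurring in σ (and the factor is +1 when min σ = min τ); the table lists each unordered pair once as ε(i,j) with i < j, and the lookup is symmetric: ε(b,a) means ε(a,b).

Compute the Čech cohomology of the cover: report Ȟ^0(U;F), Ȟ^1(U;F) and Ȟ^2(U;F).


nerve of the cover:
  U12={p8} U15={p9} U23={p7} U34={p5,p6} U45={p3}
C dims 5,5; δ0: rk 5, SNF 1^4·2
Ȟ^0 = (5 − 5) − 0 = 0, so Ȟ^0 ≅ 0
Ȟ^1 = (5 − 0) − 5 = 0 plus torsion [2], so Ȟ^1 ≅ Z/2
Ȟ^2 = (0 − 0) − 0 = 0, so Ȟ^2 ≅ 0

Ȟ^0(U;F) ≅ 0, Ȟ^1(U;F) ≅ Z/2, Ȟ^2(U;F) ≅ 0


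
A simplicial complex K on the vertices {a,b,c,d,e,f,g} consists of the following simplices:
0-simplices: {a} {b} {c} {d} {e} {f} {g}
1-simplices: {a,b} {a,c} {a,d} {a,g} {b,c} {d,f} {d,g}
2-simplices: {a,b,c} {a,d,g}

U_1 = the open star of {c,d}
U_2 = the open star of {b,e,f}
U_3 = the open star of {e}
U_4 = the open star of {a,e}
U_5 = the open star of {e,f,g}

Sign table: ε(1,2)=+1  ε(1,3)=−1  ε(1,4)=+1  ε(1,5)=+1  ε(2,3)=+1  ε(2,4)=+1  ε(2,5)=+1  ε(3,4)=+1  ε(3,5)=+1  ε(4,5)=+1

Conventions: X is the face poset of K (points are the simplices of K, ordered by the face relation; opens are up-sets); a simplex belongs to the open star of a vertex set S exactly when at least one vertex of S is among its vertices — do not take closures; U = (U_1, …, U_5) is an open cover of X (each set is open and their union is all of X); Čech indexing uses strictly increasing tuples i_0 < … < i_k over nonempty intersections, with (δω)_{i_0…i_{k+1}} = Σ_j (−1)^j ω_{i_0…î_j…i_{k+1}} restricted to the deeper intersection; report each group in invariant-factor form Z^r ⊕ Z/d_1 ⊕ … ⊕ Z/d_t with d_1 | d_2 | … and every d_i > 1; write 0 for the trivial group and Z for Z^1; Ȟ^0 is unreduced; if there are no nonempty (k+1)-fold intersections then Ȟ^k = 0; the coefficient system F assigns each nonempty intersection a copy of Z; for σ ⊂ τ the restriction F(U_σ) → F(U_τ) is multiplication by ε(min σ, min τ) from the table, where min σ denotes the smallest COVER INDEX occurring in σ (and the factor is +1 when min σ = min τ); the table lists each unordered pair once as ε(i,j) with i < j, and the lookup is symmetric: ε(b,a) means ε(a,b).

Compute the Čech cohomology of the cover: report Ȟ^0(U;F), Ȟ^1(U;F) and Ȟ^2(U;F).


nonempty overlaps:
  U1={{c},{d},{a,c},{a,d},{b,c},{d,f},{d,g},{a,b,c},{a,d,g}} U2={{b},{e},{f},{a,b},{b,c},{d,f},{a,b,c}} U3={{e}} U4={{a},{e},{a,b},{a,c},{a,d},{a,g},{a,b,c},{a,d,g}} U5={{e},{f},{g},{a,g},{d,f},{d,g},{a,d,g}}
  U12={{b,c},{d,f},{a,b,c}} U14={{a,c},{a,d},{a,b,c},{a,d,g}} U15={{d,f},{d,g},{a,d,g}} U23={{e}} U24={{e},{a,b},{a,b,c}} U25={{e},{f},{d,f}} U34={{e}} U35={{e}} U45={{e},{a,g},{a,d,g}}
  U124={{a,b,c}} U125={{d,f}} U145={{a,d,g}} U234={{e}} U235={{e}} U245={{e}} U345={{e}}
  U2345={{e}}
C dims 5,9,7,1; δ0: rk 4, SNF 1^4; δ1: rk 5, SNF 1^5; δ2: rk 1, SNF 1^1
degree 0: 5−4−0 = 1 → Ȟ^0 ≅ Z
degree 1: 9−5−4 = 0 → Ȟ^1 ≅ 0
degree 2: 7−1−5 = 1 → Ȟ^2 ≅ Z

Ȟ^0 ≅ Z; Ȟ^1 ≅ 0; Ȟ^2 ≅ Z


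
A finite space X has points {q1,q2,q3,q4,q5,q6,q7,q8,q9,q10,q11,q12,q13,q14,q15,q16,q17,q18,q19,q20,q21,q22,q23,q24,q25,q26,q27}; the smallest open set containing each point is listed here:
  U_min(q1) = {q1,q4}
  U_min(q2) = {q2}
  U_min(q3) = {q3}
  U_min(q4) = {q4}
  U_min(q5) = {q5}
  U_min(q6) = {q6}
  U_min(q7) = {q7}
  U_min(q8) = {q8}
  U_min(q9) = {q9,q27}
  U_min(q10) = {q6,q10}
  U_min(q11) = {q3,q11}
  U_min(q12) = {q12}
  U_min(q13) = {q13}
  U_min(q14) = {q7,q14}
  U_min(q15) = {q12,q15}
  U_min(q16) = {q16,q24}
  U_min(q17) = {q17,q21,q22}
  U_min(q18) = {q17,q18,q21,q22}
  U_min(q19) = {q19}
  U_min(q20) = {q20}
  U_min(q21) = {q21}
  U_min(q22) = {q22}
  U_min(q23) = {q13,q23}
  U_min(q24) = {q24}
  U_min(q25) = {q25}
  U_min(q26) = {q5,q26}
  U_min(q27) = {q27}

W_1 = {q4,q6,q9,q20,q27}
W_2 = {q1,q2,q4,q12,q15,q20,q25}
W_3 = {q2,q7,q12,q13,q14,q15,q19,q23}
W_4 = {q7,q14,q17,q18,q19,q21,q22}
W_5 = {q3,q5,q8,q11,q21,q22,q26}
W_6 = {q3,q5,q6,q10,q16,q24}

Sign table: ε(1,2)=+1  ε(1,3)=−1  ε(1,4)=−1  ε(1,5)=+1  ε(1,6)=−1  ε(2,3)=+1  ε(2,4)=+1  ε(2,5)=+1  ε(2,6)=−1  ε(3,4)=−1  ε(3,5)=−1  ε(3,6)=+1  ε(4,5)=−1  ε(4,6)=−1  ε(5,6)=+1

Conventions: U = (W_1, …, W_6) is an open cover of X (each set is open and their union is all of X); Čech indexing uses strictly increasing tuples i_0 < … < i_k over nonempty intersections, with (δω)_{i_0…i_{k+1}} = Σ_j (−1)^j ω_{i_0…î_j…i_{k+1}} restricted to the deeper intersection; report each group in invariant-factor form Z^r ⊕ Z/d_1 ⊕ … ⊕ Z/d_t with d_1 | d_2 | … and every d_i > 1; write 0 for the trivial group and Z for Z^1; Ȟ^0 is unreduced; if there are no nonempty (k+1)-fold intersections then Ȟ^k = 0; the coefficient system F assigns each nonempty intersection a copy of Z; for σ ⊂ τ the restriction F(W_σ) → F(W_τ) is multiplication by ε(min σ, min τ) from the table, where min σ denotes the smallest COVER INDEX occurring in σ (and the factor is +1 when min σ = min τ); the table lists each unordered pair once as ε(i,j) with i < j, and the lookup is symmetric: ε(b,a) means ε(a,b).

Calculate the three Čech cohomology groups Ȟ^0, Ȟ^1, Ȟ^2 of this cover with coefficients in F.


cover nerve:
  W12={q4,q20} W16={q6} W23={q2,q12,q15} W34={q7,q14,q19} W45={q21,q22} W56={q3,q5}
C dims 6,6; δ0: rk 6, SNF 1^5·2
Ȟ^0: (6−6)−0=0 ⇒ 0
Ȟ^1: (6−0)−6=0 plus torsion [2] ⇒ Z/2
Ȟ^2: (0−0)−0=0 ⇒ 0

Ȟ^0 = 0,  Ȟ^1 = Z/2,  Ȟ^2 = 0


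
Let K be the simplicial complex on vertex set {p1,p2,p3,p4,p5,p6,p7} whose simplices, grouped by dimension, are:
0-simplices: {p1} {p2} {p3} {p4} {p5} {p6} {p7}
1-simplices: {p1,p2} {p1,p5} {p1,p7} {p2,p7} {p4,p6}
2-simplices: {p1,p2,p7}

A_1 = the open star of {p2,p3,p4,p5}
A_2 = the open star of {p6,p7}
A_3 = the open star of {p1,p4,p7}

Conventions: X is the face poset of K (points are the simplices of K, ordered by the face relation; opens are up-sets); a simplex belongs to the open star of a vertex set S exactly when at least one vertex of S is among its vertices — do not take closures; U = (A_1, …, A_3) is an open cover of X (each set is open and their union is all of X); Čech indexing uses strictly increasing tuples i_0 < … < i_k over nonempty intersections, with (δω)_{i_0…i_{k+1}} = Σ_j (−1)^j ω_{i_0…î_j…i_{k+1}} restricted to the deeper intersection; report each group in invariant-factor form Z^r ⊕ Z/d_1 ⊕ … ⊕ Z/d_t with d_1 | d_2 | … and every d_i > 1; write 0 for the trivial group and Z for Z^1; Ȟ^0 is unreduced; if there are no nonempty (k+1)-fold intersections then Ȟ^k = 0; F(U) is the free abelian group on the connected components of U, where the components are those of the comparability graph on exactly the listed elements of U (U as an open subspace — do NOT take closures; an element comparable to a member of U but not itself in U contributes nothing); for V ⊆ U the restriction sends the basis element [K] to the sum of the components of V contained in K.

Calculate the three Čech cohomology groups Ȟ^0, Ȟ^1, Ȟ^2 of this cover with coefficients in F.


Ȟ^0 ≅ Z^3,  Ȟ^1 ≅ 0,  Ȟ^2 ≅ 0

nerve simplices:
  A1={{p2},{p3},{p4},{p5},{p1,p2},{p1,p5},{p2,p7},{p4,p6},{p1,p2,p7}} A2={{p6},{p7},{p1,p7},{p2,p7},{p4,p6},{p1,p2,p7}} A3={{p1},{p4},{p7},{p1,p2},{p1,p5},{p1,p7},{p2,p7},{p4,p6},{p1,p2,p7}}
  A12={{p2,p7},{p4,p6},{p1,p2,p7}} A13={{p4},{p1,p2},{p1,p5},{p2,p7},{p4,p6},{p1,p2,p7}} A23={{p7},{p1,p7},{p2,p7},{p4,p6},{p1,p2,p7}}
  A123={{p2,p7},{p4,p6},{p1,p2,p7}}
components per intersection:
  A1: {{p2},{p1,p2},{p2,p7},{p1,p2,p7}} {{p3}} {{p4},{p4,p6}} {{p5},{p1,p5}}
  A2: {{p6},{p4,p6}} {{p7},{p1,p7},{p2,p7},{p1,p2,p7}}
  A3: {{p1},{p7},{p1,p2},{p1,p5},{p1,p7},{p2,p7},{p1,p2,p7}} {{p4},{p4,p6}}
  A12: {{p2,p7},{p1,p2,p7}} {{p4,p6}}
  A13: {{p4},{p4,p6}} {{p1,p2},{p2,p7},{p1,p2,p7}} {{p1,p5}}
  A23: {{p7},{p1,p7},{p2,p7},{p1,p2,p7}} {{p4,p6}}
  A123: {{p2,p7},{p1,p2,p7}} {{p4,p6}}
C dims 8,7,2; δ0: rk 5, SNF 1^5; δ1: rk 2, SNF 1^2
degree 0: 8−5−0 = 3 → Ȟ^0 ≅ Z^3
degree 1: 7−2−5 = 0 → Ȟ^1 ≅ 0
degree 2: 2−0−2 = 0 → Ȟ^2 ≅ 0
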